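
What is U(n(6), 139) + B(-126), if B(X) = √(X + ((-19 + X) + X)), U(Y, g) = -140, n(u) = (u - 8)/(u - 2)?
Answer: -140 + I*√397 ≈ -140.0 + 19.925*I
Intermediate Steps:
n(u) = (-8 + u)/(-2 + u)
B(X) = √(-19 + 3*X) (B(X) = √(X + (-19 + 2*X)) = √(-19 + 3*X))
U(n(6), 139) + B(-126) = -140 + √(-19 + 3*(-126)) = -140 + √(-19 - 378) = -140 + √(-397) = -140 + I*√397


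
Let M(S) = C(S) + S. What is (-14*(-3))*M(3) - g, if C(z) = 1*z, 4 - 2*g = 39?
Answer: 539/2 ≈ 269.50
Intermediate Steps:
g = -35/2 (g = 2 - ½*39 = 2 - 39/2 = -35/2 ≈ -17.500)
C(z) = z
M(S) = 2*S (M(S) = S + S = 2*S)
(-14*(-3))*M(3) - g = (-14*(-3))*(2*3) - 1*(-35/2) = 42*6 + 35/2 = 252 + 35/2 = 539/2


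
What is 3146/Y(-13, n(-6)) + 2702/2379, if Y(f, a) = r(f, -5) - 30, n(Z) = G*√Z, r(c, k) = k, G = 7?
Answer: -7389764/83265 ≈ -88.750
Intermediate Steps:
n(Z) = 7*√Z
Y(f, a) = -35 (Y(f, a) = -5 - 30 = -35)
3146/Y(-13, n(-6)) + 2702/2379 = 3146/(-35) + 2702/2379 = 3146*(-1/35) + 2702*(1/2379) = -3146/35 + 2702/2379 = -7389764/83265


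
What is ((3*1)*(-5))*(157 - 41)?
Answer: -1740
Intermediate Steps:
((3*1)*(-5))*(157 - 41) = (3*(-5))*116 = -15*116 = -1740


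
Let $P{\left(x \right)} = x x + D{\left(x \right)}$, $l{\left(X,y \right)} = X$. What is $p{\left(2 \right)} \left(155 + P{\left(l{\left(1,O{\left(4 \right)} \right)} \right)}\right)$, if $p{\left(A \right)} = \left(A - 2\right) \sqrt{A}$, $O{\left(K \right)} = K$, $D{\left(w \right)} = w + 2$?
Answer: $0$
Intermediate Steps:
$D{\left(w \right)} = 2 + w$
$p{\left(A \right)} = \sqrt{A} \left(-2 + A\right)$ ($p{\left(A \right)} = \left(A - 2\right) \sqrt{A} = \left(-2 + A\right) \sqrt{A} = \sqrt{A} \left(-2 + A\right)$)
$P{\left(x \right)} = 2 + x + x^{2}$ ($P{\left(x \right)} = x x + \left(2 + x\right) = x^{2} + \left(2 + x\right) = 2 + x + x^{2}$)
$p{\left(2 \right)} \left(155 + P{\left(l{\left(1,O{\left(4 \right)} \right)} \right)}\right) = \sqrt{2} \left(-2 + 2\right) \left(155 + \left(2 + 1 + 1^{2}\right)\right) = \sqrt{2} \cdot 0 \left(155 + \left(2 + 1 + 1\right)\right) = 0 \left(155 + 4\right) = 0 \cdot 159 = 0$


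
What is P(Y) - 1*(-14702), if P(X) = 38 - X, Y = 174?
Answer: 14566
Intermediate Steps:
P(Y) - 1*(-14702) = (38 - 1*174) - 1*(-14702) = (38 - 174) + 14702 = -136 + 14702 = 14566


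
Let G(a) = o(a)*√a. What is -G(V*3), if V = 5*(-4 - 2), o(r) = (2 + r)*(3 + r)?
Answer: -22968*I*√10 ≈ -72631.0*I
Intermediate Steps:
V = -30 (V = 5*(-6) = -30)
G(a) = √a*(6 + a² + 5*a) (G(a) = (6 + a² + 5*a)*√a = √a*(6 + a² + 5*a))
-G(V*3) = -√(-30*3)*(6 + (-30*3)² + 5*(-30*3)) = -√(-90)*(6 + (-90)² + 5*(-90)) = -3*I*√10*(6 + 8100 - 450) = -3*I*√10*7656 = -22968*I*√10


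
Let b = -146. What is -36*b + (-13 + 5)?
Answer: 5248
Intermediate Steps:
-36*b + (-13 + 5) = -36*(-146) + (-13 + 5) = 5256 - 8 = 5248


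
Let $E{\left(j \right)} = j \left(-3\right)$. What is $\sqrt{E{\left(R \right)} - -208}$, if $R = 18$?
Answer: $\sqrt{154} \approx 12.41$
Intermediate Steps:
$E{\left(j \right)} = - 3 j$
$\sqrt{E{\left(R \right)} - -208} = \sqrt{\left(-3\right) 18 - -208} = \sqrt{-54 + 208} = \sqrt{154}$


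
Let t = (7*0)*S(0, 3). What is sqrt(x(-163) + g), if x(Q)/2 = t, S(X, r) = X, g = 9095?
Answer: sqrt(9095) ≈ 95.368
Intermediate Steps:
t = 0 (t = (7*0)*0 = 0*0 = 0)
x(Q) = 0 (x(Q) = 2*0 = 0)
sqrt(x(-163) + g) = sqrt(0 + 9095) = sqrt(9095)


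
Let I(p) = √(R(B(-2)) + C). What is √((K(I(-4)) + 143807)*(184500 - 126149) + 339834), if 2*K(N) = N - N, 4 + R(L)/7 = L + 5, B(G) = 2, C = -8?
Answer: √8391622091 ≈ 91606.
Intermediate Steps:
R(L) = 7 + 7*L (R(L) = -28 + 7*(L + 5) = -28 + 7*(5 + L) = -28 + (35 + 7*L) = 7 + 7*L)
I(p) = √13 (I(p) = √((7 + 7*2) - 8) = √((7 + 14) - 8) = √(21 - 8) = √13)
K(N) = 0 (K(N) = (N - N)/2 = (½)*0 = 0)
√((K(I(-4)) + 143807)*(184500 - 126149) + 339834) = √((0 + 143807)*(184500 - 126149) + 339834) = √(143807*58351 + 339834) = √(8391282257 + 339834) = √8391622091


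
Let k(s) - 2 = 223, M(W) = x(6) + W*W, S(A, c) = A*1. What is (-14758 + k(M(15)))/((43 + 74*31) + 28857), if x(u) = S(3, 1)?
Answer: -14533/31194 ≈ -0.46589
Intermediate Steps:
S(A, c) = A
x(u) = 3
M(W) = 3 + W² (M(W) = 3 + W*W = 3 + W²)
k(s) = 225 (k(s) = 2 + 223 = 225)
(-14758 + k(M(15)))/((43 + 74*31) + 28857) = (-14758 + 225)/((43 + 74*31) + 28857) = -14533/((43 + 2294) + 28857) = -14533/(2337 + 28857) = -14533/31194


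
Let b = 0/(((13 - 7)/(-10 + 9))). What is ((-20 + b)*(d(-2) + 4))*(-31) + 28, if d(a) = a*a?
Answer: 4988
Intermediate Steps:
d(a) = a**2
b = 0 (b = 0/((6/(-1))) = 0/((6*(-1))) = 0/(-6) = 0*(-1/6) = 0)
((-20 + b)*(d(-2) + 4))*(-31) + 28 = ((-20 + 0)*((-2)**2 + 4))*(-31) + 28 = -20*(4 + 4)*(-31) + 28 = -20*8*(-31) + 28 = -160*(-31) + 28 = 4960 + 28 = 4988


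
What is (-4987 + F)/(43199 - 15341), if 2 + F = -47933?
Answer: -26461/13929 ≈ -1.8997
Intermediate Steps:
F = -47935 (F = -2 - 47933 = -47935)
(-4987 + F)/(43199 - 15341) = (-4987 - 47935)/(43199 - 15341) = -52922/27858 = -52922*1/27858 = -26461/13929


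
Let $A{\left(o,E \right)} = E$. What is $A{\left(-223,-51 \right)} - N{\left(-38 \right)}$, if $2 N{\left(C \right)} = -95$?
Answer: $- \frac{7}{2} \approx -3.5$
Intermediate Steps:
$N{\left(C \right)} = - \frac{95}{2}$ ($N{\left(C \right)} = \frac{1}{2} \left(-95\right) = - \frac{95}{2}$)
$A{\left(-223,-51 \right)} - N{\left(-38 \right)} = -51 - - \frac{95}{2} = -51 + \frac{95}{2} = - \frac{7}{2}$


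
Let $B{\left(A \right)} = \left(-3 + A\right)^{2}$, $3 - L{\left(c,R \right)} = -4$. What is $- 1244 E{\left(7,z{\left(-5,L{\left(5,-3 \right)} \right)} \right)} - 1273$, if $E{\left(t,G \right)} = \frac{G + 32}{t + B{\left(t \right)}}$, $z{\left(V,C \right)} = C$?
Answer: $- \frac{77795}{23} \approx -3382.4$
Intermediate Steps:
$L{\left(c,R \right)} = 7$ ($L{\left(c,R \right)} = 3 - -4 = 3 + 4 = 7$)
$E{\left(t,G \right)} = \frac{32 + G}{t + \left(-3 + t\right)^{2}}$ ($E{\left(t,G \right)} = \frac{G + 32}{t + \left(-3 + t\right)^{2}} = \frac{32 + G}{t + \left(-3 + t\right)^{2}}$)
$- 1244 E{\left(7,z{\left(-5,L{\left(5,-3 \right)} \right)} \right)} - 1273 = - 1244 \frac{32 + 7}{7 + \left(-3 + 7\right)^{2}} - 1273 = - 1244 \frac{1}{7 + 4^{2}} \cdot 39 - 1273 = - 1244 \frac{1}{7 + 16} \cdot 39 - 1273 = - 1244 \cdot \frac{1}{23} \cdot 39 - 1273 = \left(-1244\right) \frac{39}{23} - 1273 = - \frac{48516}{23} - 1273 = - \frac{77795}{23}$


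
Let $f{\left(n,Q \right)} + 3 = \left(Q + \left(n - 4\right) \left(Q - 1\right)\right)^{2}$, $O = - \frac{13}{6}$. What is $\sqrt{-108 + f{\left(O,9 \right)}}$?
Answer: $\frac{\sqrt{13642}}{3} \approx 38.933$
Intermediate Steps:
$O = - \frac{13}{6}$ ($O = \left(-13\right) \frac{1}{6} = - \frac{13}{6} \approx -2.1667$)
$f{\left(n,Q \right)} = -3 + \left(Q + \left(-1 + Q\right) \left(-4 + n\right)\right)^{2}$ ($f{\left(n,Q \right)} = -3 + \left(Q + \left(n - 4\right) \left(Q - 1\right)\right)^{2} = -3 + \left(Q + \left(-4 + n\right) \left(-1 + Q\right)\right)^{2} = -3 + \left(Q + \left(-1 + Q\right) \left(-4 + n\right)\right)^{2}$)
$\sqrt{-108 + f{\left(O,9 \right)}} = \sqrt{-108 - \left(3 - \left(4 - - \frac{13}{6} - 27 + 9 \left(- \frac{13}{6}\right)\right)^{2}\right)} = \sqrt{-108 - \left(3 - \left(4 + \frac{13}{6} - 27 - \frac{39}{2}\right)^{2}\right)} = \sqrt{-108 - \left(3 - \left(- \frac{121}{3}\right)^{2}\right)} = \sqrt{-108 + \left(-3 + \frac{14641}{9}\right)} = \sqrt{-108 + \frac{14614}{9}} = \sqrt{\frac{13642}{9}} = \frac{\sqrt{13642}}{3}$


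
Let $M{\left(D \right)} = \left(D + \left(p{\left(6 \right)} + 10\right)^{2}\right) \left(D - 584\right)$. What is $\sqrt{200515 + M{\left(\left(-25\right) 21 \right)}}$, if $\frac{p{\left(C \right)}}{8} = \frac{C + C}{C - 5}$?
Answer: $4 i \sqrt{729874} \approx 3417.3 i$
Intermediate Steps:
$p{\left(C \right)} = \frac{16 C}{-5 + C}$ ($p{\left(C \right)} = 8 \frac{C + C}{C - 5} = 8 \frac{2 C}{-5 + C} = \frac{16 C}{-5 + C}$)
$M{\left(D \right)} = \left(-584 + D\right) \left(11236 + D\right)$ ($M{\left(D \right)} = \left(D + \left(16 \cdot 6 \frac{1}{-5 + 6} + 10\right)^{2}\right) \left(D - 584\right) = \left(D + \left(16 \cdot 6 \cdot 1^{-1} + 10\right)^{2}\right) \left(-584 + D\right) = \left(D + \left(16 \cdot 6 \cdot 1 + 10\right)^{2}\right) \left(-584 + D\right) = \left(D + \left(96 + 10\right)^{2}\right) \left(-584 + D\right) = \left(D + 106^{2}\right) \left(-584 + D\right) = \left(D + 11236\right) \left(-584 + D\right) = \left(11236 + D\right) \left(-584 + D\right) = \left(-584 + D\right) \left(11236 + D\right)$)
$\sqrt{200515 + M{\left(\left(-25\right) 21 \right)}} = \sqrt{200515 + \left(-6561824 + \left(\left(-25\right) 21\right)^{2} + 10652 \left(\left(-25\right) 21\right)\right)} = \sqrt{200515 + \left(-6561824 + \left(-525\right)^{2} + 10652 \left(-525\right)\right)} = \sqrt{200515 - 11878499} = \sqrt{-11677984} = 4 i \sqrt{729874}$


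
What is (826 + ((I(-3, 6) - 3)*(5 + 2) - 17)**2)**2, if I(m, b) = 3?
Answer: 1243225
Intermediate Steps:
(826 + ((I(-3, 6) - 3)*(5 + 2) - 17)**2)**2 = (826 + ((3 - 3)*(5 + 2) - 17)**2)**2 = (826 + (0*7 - 17)**2)**2 = (826 + (0 - 17)**2)**2 = (826 + (-17)**2)**2 = (826 + 289)**2 = 1115**2 = 1243225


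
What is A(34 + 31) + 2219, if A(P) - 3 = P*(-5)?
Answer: 1897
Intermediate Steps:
A(P) = 3 - 5*P (A(P) = 3 + P*(-5) = 3 - 5*P)
A(34 + 31) + 2219 = (3 - 5*(34 + 31)) + 2219 = (3 - 5*65) + 2219 = (3 - 325) + 2219 = -322 + 2219 = 1897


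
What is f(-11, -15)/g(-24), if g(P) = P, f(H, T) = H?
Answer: 11/24 ≈ 0.45833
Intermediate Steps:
f(-11, -15)/g(-24) = -11/(-24) = -11*(-1/24) = 11/24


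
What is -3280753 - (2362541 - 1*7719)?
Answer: -5635575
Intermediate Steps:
-3280753 - (2362541 - 1*7719) = -3280753 - (2362541 - 7719) = -3280753 - 1*2354822 = -3280753 - 2354822 = -5635575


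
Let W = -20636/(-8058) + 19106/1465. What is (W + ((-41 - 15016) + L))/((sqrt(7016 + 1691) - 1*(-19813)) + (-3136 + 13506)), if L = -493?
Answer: -461254331238083/896198676780545 + 45845773903*sqrt(8707)/2688596030341635 ≈ -0.51309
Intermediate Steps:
W = 92093944/5902485 (W = -20636*(-1/8058) + 19106*(1/1465) = 10318/4029 + 19106/1465 = 92093944/5902485 ≈ 15.603)
(W + ((-41 - 15016) + L))/((sqrt(7016 + 1691) - 1*(-19813)) + (-3136 + 13506)) = (92093944/5902485 + ((-41 - 15016) - 493))/((sqrt(7016 + 1691) - 1*(-19813)) + (-3136 + 13506)) = (92093944/5902485 + (-15057 - 493))/((sqrt(8707) + 19813) + 10370) = (92093944/5902485 - 15550)/((19813 + sqrt(8707)) + 10370) = -91691547806/(5902485*(30183 + sqrt(8707)))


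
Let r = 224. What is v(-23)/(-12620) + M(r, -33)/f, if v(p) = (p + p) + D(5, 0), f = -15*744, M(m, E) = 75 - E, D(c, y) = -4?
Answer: -559/97805 ≈ -0.0057155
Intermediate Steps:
f = -11160
v(p) = -4 + 2*p (v(p) = (p + p) - 4 = 2*p - 4 = -4 + 2*p)
v(-23)/(-12620) + M(r, -33)/f = (-4 + 2*(-23))/(-12620) + (75 - 1*(-33))/(-11160) = (-4 - 46)*(-1/12620) + (75 + 33)*(-1/11160) = -50*(-1/12620) + 108*(-1/11160) = 5/1262 - 3/310 = -559/97805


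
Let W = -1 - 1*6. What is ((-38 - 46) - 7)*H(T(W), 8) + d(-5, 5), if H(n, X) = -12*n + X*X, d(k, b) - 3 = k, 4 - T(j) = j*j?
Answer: -54966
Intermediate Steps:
W = -7 (W = -1 - 6 = -7)
T(j) = 4 - j² (T(j) = 4 - j*j = 4 - j²)
d(k, b) = 3 + k
H(n, X) = X² - 12*n (H(n, X) = -12*n + X² = X² - 12*n)
((-38 - 46) - 7)*H(T(W), 8) + d(-5, 5) = ((-38 - 46) - 7)*(8² - 12*(4 - 1*(-7)²)) + (3 - 5) = (-84 - 7)*(64 - 12*(4 - 1*49)) - 2 = -91*(64 - 12*(4 - 49)) - 2 = -91*(64 - 12*(-45)) - 2 = -91*(64 + 540) - 2 = -91*604 - 2 = -54964 - 2 = -54966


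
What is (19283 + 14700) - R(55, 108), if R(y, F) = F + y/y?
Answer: 33874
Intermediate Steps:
R(y, F) = 1 + F (R(y, F) = F + 1 = 1 + F)
(19283 + 14700) - R(55, 108) = (19283 + 14700) - (1 + 108) = 33983 - 1*109 = 33983 - 109 = 33874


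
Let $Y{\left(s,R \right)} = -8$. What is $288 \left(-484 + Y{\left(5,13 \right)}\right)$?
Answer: $-141696$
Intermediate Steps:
$288 \left(-484 + Y{\left(5,13 \right)}\right) = 288 \left(-484 - 8\right) = 288 \left(-492\right) = -141696$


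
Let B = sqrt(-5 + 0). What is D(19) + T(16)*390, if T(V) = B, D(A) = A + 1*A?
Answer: 38 + 390*I*sqrt(5) ≈ 38.0 + 872.07*I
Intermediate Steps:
D(A) = 2*A (D(A) = A + A = 2*A)
B = I*sqrt(5) (B = sqrt(-5) = I*sqrt(5) ≈ 2.2361*I)
T(V) = I*sqrt(5)
D(19) + T(16)*390 = 2*19 + (I*sqrt(5))*390 = 38 + 390*I*sqrt(5)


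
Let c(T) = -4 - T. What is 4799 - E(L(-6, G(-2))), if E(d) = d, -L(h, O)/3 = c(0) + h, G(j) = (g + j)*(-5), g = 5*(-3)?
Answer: 4769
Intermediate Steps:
g = -15
G(j) = 75 - 5*j (G(j) = (-15 + j)*(-5) = 75 - 5*j)
L(h, O) = 12 - 3*h (L(h, O) = -3*((-4 - 1*0) + h) = -3*((-4 + 0) + h) = -3*(-4 + h) = 12 - 3*h)
4799 - E(L(-6, G(-2))) = 4799 - (12 - 3*(-6)) = 4799 - (12 + 18) = 4799 - 1*30 = 4799 - 30 = 4769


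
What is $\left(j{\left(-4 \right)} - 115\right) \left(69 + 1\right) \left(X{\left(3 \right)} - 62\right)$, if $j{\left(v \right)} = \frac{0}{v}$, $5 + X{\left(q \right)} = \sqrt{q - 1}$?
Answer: $539350 - 8050 \sqrt{2} \approx 5.2797 \cdot 10^{5}$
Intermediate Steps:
$X{\left(q \right)} = -5 + \sqrt{-1 + q}$ ($X{\left(q \right)} = -5 + \sqrt{q - 1} = -5 + \sqrt{-1 + q}$)
$j{\left(v \right)} = 0$
$\left(j{\left(-4 \right)} - 115\right) \left(69 + 1\right) \left(X{\left(3 \right)} - 62\right) = \left(0 - 115\right) \left(69 + 1\right) \left(\left(-5 + \sqrt{-1 + 3}\right) - 62\right) = - 115 \cdot 70 \left(\left(-5 + \sqrt{2}\right) - 62\right) = - 115 \cdot 70 \left(-67 + \sqrt{2}\right) = - 115 \left(-4690 + 70 \sqrt{2}\right) = 539350 - 8050 \sqrt{2}$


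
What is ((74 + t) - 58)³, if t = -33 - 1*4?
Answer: -9261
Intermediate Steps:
t = -37 (t = -33 - 4 = -37)
((74 + t) - 58)³ = ((74 - 37) - 58)³ = (37 - 58)³ = (-21)³ = -9261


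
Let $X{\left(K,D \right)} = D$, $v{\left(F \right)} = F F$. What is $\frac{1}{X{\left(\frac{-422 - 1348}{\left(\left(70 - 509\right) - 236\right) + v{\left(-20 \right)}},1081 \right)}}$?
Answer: $\frac{1}{1081} \approx 0.00092507$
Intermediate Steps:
$v{\left(F \right)} = F^{2}$
$\frac{1}{X{\left(\frac{-422 - 1348}{\left(\left(70 - 509\right) - 236\right) + v{\left(-20 \right)}},1081 \right)}} = \frac{1}{1081}$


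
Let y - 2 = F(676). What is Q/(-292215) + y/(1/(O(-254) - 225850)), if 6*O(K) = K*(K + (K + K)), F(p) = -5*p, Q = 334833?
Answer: 63698367439669/97405 ≈ 6.5395e+8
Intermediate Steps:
O(K) = K²/2 (O(K) = (K*(K + (K + K)))/6 = (K*(K + 2*K))/6 = (K*(3*K))/6 = (3*K²)/6 = K²/2)
y = -3378 (y = 2 - 5*676 = 2 - 3380 = -3378)
Q/(-292215) + y/(1/(O(-254) - 225850)) = 334833/(-292215) - 3378/(1/((½)*(-254)² - 225850)) = 334833*(-1/292215) - 3378/(1/((½)*64516 - 225850)) = -111611/97405 - 3378/(1/(32258 - 225850)) = -111611/97405 - 3378/(1/(-193592)) = -111611/97405 - 3378/(-1/193592) = -111611/97405 - 3378*(-193592) = -111611/97405 + 653953776 = 63698367439669/97405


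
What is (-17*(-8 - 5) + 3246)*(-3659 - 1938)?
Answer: -19404799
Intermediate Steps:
(-17*(-8 - 5) + 3246)*(-3659 - 1938) = (-17*(-13) + 3246)*(-5597) = (221 + 3246)*(-5597) = 3467*(-5597) = -19404799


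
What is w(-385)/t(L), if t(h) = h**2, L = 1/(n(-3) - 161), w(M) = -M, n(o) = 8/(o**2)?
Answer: 799445185/81 ≈ 9.8697e+6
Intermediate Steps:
n(o) = 8/o**2
L = -9/1441 (L = 1/(8/(-3)**2 - 161) = 1/(8*(1/9) - 161) = 1/(8/9 - 161) = 1/(-1441/9) = -9/1441 ≈ -0.0062457)
w(-385)/t(L) = (-1*(-385))/((-9/1441)**2) = 385/(81/2076481) = 385*(2076481/81) = 799445185/81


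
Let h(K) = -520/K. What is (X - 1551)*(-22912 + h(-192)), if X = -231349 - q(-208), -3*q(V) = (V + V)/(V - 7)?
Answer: 20648614311283/3870 ≈ 5.3356e+9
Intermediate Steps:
q(V) = -2*V/(3*(-7 + V)) (q(V) = -(V + V)/(3*(V - 7)) = -2*V/(3*(-7 + V)))
X = -149219689/645 (X = -231349 - (-2)*(-208)/(-21 + 3*(-208)) = -231349 - (-2)*(-208)/(-21 - 624) = -231349 - (-2)*(-208)/(-645) = -231349 - (-2)*(-208)*(-1)/645 = -231349 - 1*(-416/645) = -231349 + 416/645 = -149219689/645 ≈ -2.3135e+5)
(X - 1551)*(-22912 + h(-192)) = (-149219689/645 - 1551)*(-22912 - 520/(-192)) = -150220084*(-22912 - 520*(-1/192))/645 = -150220084*(-22912 + 65/24)/645 = -150220084/645*(-549823/24) = 20648614311283/3870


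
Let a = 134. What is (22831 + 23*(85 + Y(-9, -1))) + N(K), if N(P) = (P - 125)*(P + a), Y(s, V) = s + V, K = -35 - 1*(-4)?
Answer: 8488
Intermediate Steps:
K = -31 (K = -35 + 4 = -31)
Y(s, V) = V + s
N(P) = (-125 + P)*(134 + P) (N(P) = (P - 125)*(P + 134) = (-125 + P)*(134 + P))
(22831 + 23*(85 + Y(-9, -1))) + N(K) = (22831 + 23*(85 + (-1 - 9))) + (-16750 + (-31)**2 + 9*(-31)) = (22831 + 23*(85 - 10)) + (-16750 + 961 - 279) = (22831 + 23*75) - 16068 = (22831 + 1725) - 16068 = 24556 - 16068 = 8488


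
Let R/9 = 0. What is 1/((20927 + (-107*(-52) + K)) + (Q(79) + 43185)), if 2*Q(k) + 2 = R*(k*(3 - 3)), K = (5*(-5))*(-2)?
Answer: 1/69725 ≈ 1.4342e-5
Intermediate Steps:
K = 50 (K = -25*(-2) = 50)
R = 0 (R = 9*0 = 0)
Q(k) = -1 (Q(k) = -1 + (0*(k*(3 - 3)))/2 = -1 + (0*(k*0))/2 = -1 + (0*0)/2 = -1 + (½)*0 = -1 + 0 = -1)
1/((20927 + (-107*(-52) + K)) + (Q(79) + 43185)) = 1/((20927 + (-107*(-52) + 50)) + (-1 + 43185)) = 1/((20927 + (5564 + 50)) + 43184) = 1/((20927 + 5614) + 43184) = 1/(26541 + 43184) = 1/69725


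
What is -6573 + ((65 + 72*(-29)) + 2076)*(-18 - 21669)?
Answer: -1155984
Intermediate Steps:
-6573 + ((65 + 72*(-29)) + 2076)*(-18 - 21669) = -6573 + ((65 - 2088) + 2076)*(-21687) = -6573 + (-2023 + 2076)*(-21687) = -6573 + 53*(-21687) = -6573 - 1149411 = -1155984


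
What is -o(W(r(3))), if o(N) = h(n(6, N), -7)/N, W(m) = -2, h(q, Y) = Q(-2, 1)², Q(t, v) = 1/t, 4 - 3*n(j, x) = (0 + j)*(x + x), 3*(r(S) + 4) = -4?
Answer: ⅛ ≈ 0.12500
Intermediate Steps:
r(S) = -16/3 (r(S) = -4 + (⅓)*(-4) = -4 - 4/3 = -16/3)
n(j, x) = 4/3 - 2*j*x/3 (n(j, x) = 4/3 - (0 + j)*(x + x)/3 = 4/3 - j*2*x/3 = 4/3 - 2*j*x/3)
h(q, Y) = ¼ (h(q, Y) = (1/(-2))² = (-½)² = ¼)
o(N) = 1/(4*N)
-o(W(r(3))) = -1/(4*(-2)) = -(-1)/(4*2) = -1*(-⅛) = ⅛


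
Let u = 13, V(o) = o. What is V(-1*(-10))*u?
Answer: 130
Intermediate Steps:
V(-1*(-10))*u = -1*(-10)*13 = 10*13 = 130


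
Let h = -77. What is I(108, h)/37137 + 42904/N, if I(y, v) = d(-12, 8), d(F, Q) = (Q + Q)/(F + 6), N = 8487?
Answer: 531101072/105060573 ≈ 5.0552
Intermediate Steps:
d(F, Q) = 2*Q/(6 + F) (d(F, Q) = (2*Q)/(6 + F) = 2*Q/(6 + F))
I(y, v) = -8/3 (I(y, v) = 2*8/(6 - 12) = 2*8/(-6) = 2*8*(-⅙) = -8/3)
I(108, h)/37137 + 42904/N = -8/3/37137 + 42904/8487 = -8/3*1/37137 + 42904*(1/8487) = -8/111411 + 42904/8487 = 531101072/105060573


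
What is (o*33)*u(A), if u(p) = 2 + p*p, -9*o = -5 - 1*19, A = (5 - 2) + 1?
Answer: 1584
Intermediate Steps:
A = 4 (A = 3 + 1 = 4)
o = 8/3 (o = -(-5 - 1*19)/9 = -(-5 - 19)/9 = -1/9*(-24) = 8/3 ≈ 2.6667)
u(p) = 2 + p**2
(o*33)*u(A) = ((8/3)*33)*(2 + 4**2) = 88*(2 + 16) = 88*18 = 1584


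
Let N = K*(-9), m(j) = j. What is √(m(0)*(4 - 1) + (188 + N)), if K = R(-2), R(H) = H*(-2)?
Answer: 2*√38 ≈ 12.329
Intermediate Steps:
R(H) = -2*H
K = 4 (K = -2*(-2) = 4)
N = -36 (N = 4*(-9) = -36)
√(m(0)*(4 - 1) + (188 + N)) = √(0*(4 - 1) + (188 - 36)) = √(0*3 + 152) = √(0 + 152) = √152 = 2*√38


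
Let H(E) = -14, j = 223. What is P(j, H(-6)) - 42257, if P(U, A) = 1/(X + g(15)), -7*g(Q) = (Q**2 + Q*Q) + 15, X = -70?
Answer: -40355442/955 ≈ -42257.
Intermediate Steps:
g(Q) = -15/7 - 2*Q**2/7 (g(Q) = -((Q**2 + Q*Q) + 15)/7 = -((Q**2 + Q**2) + 15)/7 = -(2*Q**2 + 15)/7 = -(15 + 2*Q**2)/7 = -15/7 - 2*Q**2/7)
P(U, A) = -7/955 (P(U, A) = 1/(-70 + (-15/7 - 2/7*15**2)) = 1/(-70 + (-15/7 - 2/7*225)) = 1/(-70 + (-15/7 - 450/7)) = 1/(-70 - 465/7) = 1/(-955/7) = -7/955)
P(j, H(-6)) - 42257 = -7/955 - 42257 = -40355442/955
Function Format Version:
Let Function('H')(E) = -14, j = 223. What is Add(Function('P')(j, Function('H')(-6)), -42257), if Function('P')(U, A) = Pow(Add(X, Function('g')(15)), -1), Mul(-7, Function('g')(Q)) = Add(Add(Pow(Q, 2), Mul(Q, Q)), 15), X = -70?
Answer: Rational(-40355442, 955) ≈ -42257.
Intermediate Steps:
Function('g')(Q) = Add(Rational(-15, 7), Mul(Rational(-2, 7), Pow(Q, 2))) (Function('g')(Q) = Mul(Rational(-1, 7), Add(Add(Pow(Q, 2), Mul(Q, Q)), 15)) = Mul(Rational(-1, 7), Add(Add(Pow(Q, 2), Pow(Q, 2)), 15)) = Mul(Rational(-1, 7), Add(Mul(2, Pow(Q, 2)), 15)) = Mul(Rational(-1, 7), Add(15, Mul(2, Pow(Q, 2)))) = Add(Rational(-15, 7), Mul(Rational(-2, 7), Pow(Q, 2))))
Function('P')(U, A) = Rational(-7, 955) (Function('P')(U, A) = Pow(Add(-70, Add(Rational(-15, 7), Mul(Rational(-2, 7), Pow(15, 2)))), -1) = Pow(Add(-70, Add(Rational(-15, 7), Mul(Rational(-2, 7), 225))), -1) = Pow(Add(-70, Add(Rational(-15, 7), Rational(-450, 7))), -1) = Pow(Add(-70, Rational(-465, 7)), -1) = Pow(Rational(-955, 7), -1) = Rational(-7, 955))
Add(Function('P')(j, Function('H')(-6)), -42257) = Add(Rational(-7, 955), -42257) = Rational(-40355442, 955)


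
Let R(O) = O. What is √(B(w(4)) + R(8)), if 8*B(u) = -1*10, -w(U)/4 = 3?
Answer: 3*√3/2 ≈ 2.5981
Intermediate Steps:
w(U) = -12 (w(U) = -4*3 = -12)
B(u) = -5/4 (B(u) = (-1*10)/8 = (⅛)*(-10) = -5/4)
√(B(w(4)) + R(8)) = √(-5/4 + 8) = √(27/4) = 3*√3/2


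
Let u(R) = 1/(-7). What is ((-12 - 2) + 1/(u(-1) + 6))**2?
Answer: 321489/1681 ≈ 191.25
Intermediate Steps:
u(R) = -1/7
((-12 - 2) + 1/(u(-1) + 6))**2 = ((-12 - 2) + 1/(-1/7 + 6))**2 = (-14 + 1/(41/7))**2 = (-14 + 7/41)**2 = (-567/41)**2 = 321489/1681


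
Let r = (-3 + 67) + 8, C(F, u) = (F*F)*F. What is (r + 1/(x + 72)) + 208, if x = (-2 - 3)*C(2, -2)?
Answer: 8961/32 ≈ 280.03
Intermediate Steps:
C(F, u) = F³ (C(F, u) = F²*F = F³)
x = -40 (x = (-2 - 3)*2³ = -5*8 = -40)
r = 72 (r = 64 + 8 = 72)
(r + 1/(x + 72)) + 208 = (72 + 1/(-40 + 72)) + 208 = (72 + 1/32) + 208 = 2305/32 + 208 = 8961/32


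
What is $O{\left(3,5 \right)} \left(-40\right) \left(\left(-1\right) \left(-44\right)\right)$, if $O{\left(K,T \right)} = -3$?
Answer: $5280$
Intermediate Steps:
$O{\left(3,5 \right)} \left(-40\right) \left(\left(-1\right) \left(-44\right)\right) = \left(-3\right) \left(-40\right) \left(\left(-1\right) \left(-44\right)\right) = 120 \cdot 44 = 5280$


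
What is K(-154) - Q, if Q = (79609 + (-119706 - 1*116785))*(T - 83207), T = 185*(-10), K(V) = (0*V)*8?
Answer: -13343912274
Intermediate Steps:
K(V) = 0 (K(V) = 0*8 = 0)
T = -1850
Q = 13343912274 (Q = (79609 + (-119706 - 1*116785))*(-1850 - 83207) = (79609 + (-119706 - 116785))*(-85057) = (79609 - 236491)*(-85057) = -156882*(-85057) = 13343912274)
K(-154) - Q = 0 - 1*13343912274 = 0 - 13343912274 = -13343912274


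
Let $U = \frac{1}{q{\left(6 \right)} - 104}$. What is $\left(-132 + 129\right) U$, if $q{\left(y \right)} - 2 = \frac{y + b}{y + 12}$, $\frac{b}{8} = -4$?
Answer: $\frac{27}{931} \approx 0.029001$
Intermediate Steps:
$b = -32$ ($b = 8 \left(-4\right) = -32$)
$q{\left(y \right)} = 2 + \frac{-32 + y}{12 + y}$ ($q{\left(y \right)} = 2 + \frac{y - 32}{y + 12} = 2 + \frac{-32 + y}{12 + y}$)
$U = - \frac{9}{931}$ ($U = \frac{1}{\frac{-8 + 3 \cdot 6}{12 + 6} - 104} = \frac{1}{\frac{-8 + 18}{18} - 104} = \frac{1}{\frac{1}{18} \cdot 10 - 104} = \frac{1}{\frac{5}{9} - 104} = \frac{1}{- \frac{931}{9}} = - \frac{9}{931} \approx -0.009667$)
$\left(-132 + 129\right) U = \left(-132 + 129\right) \left(- \frac{9}{931}\right) = \left(-3\right) \left(- \frac{9}{931}\right) = \frac{27}{931}$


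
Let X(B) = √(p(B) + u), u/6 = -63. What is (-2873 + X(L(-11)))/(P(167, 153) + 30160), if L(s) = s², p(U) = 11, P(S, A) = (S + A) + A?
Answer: -2873/30633 + I*√367/30633 ≈ -0.093788 + 0.00062538*I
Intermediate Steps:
u = -378 (u = 6*(-63) = -378)
P(S, A) = S + 2*A (P(S, A) = (A + S) + A = S + 2*A)
X(B) = I*√367 (X(B) = √(11 - 378) = √(-367) = I*√367)
(-2873 + X(L(-11)))/(P(167, 153) + 30160) = (-2873 + I*√367)/((167 + 2*153) + 30160) = (-2873 + I*√367)/((167 + 306) + 30160) = (-2873 + I*√367)/(473 + 30160) = (-2873 + I*√367)/30633 = (-2873 + I*√367)*(1/30633) = -2873/30633 + I*√367/30633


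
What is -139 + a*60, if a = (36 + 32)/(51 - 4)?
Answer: -2453/47 ≈ -52.191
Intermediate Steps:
a = 68/47 ≈ 1.4468
-139 + a*60 = -139 + (68/47)*60 = -139 + 4080/47 = -2453/47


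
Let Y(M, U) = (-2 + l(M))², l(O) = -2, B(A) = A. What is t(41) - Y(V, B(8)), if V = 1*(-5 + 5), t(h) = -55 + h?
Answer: -30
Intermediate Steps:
V = 0 (V = 1*0 = 0)
Y(M, U) = 16 (Y(M, U) = (-2 - 2)² = (-4)² = 16)
t(41) - Y(V, B(8)) = (-55 + 41) - 1*16 = -14 - 16 = -30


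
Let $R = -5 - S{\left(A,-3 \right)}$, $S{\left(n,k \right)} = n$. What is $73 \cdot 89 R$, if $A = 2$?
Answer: $-45479$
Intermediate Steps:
$R = -7$ ($R = -5 - 2 = -7$)
$73 \cdot 89 R = 73 \cdot 89 \left(-7\right) = 6497 \left(-7\right) = -45479$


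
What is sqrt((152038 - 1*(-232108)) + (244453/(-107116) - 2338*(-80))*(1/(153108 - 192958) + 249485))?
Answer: sqrt(8502419992584318867624211338)/426857260 ≈ 2.1602e+5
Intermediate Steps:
sqrt((152038 - 1*(-232108)) + (244453/(-107116) - 2338*(-80))*(1/(153108 - 192958) + 249485)) = sqrt((152038 + 232108) + (244453*(-1/107116) + 187040)*(1/(-39850) + 249485)) = sqrt(384146 + (-244453/107116 + 187040)*(-1/39850 + 249485)) = sqrt(384146 + (20034732187/107116)*(9941977249/39850)) = sqrt(384146 + 199184851592962013563/4268572600) = sqrt(199186491348052013163/4268572600) = sqrt(8502419992584318867624211338)/426857260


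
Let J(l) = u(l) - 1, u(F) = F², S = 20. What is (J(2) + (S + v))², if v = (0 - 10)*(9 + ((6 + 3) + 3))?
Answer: 34969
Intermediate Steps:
J(l) = -1 + l² (J(l) = l² - 1 = -1 + l²)
v = -210 (v = -10*(9 + (9 + 3)) = -10*(9 + 12) = -10*21 = -210)
(J(2) + (S + v))² = ((-1 + 2²) + (20 - 210))² = ((-1 + 4) - 190)² = (3 - 190)² = (-187)² = 34969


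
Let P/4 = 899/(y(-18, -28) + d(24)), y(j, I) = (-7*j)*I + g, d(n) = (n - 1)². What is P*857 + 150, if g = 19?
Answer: -658693/745 ≈ -884.15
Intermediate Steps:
d(n) = (-1 + n)²
y(j, I) = 19 - 7*I*j (y(j, I) = (-7*j)*I + 19 = -7*I*j + 19 = 19 - 7*I*j)
P = -899/745 (P = 4*(899/((19 - 7*(-28)*(-18)) + (-1 + 24)²)) = 4*(899/((19 - 3528) + 23²)) = 4*(899/(-3509 + 529)) = 4*(899/(-2980)) = 4*(899*(-1/2980)) = 4*(-899/2980) = -899/745 ≈ -1.2067)
P*857 + 150 = -899/745*857 + 150 = -770443/745 + 150 = -658693/745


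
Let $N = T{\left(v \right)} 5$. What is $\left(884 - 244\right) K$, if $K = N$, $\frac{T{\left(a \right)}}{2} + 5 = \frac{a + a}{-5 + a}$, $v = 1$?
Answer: $-35200$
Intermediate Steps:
$T{\left(a \right)} = -10 + \frac{4 a}{-5 + a}$ ($T{\left(a \right)} = -10 + 2 \frac{a + a}{-5 + a} = -10 + 2 \frac{2 a}{-5 + a} = -10 + \frac{4 a}{-5 + a}$)
$N = -55$ ($N = \frac{2 \left(25 - 3\right)}{-5 + 1} \cdot 5 = \frac{2 \left(25 - 3\right)}{-4} \cdot 5 = 2 \left(- \frac{1}{4}\right) 22 \cdot 5 = \left(-11\right) 5 = -55$)
$K = -55$
$\left(884 - 244\right) K = \left(884 - 244\right) \left(-55\right) = 640 \left(-55\right) = -35200$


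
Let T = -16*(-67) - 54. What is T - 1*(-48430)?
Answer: 49448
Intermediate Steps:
T = 1018 (T = 1072 - 54 = 1018)
T - 1*(-48430) = 1018 - 1*(-48430) = 1018 + 48430 = 49448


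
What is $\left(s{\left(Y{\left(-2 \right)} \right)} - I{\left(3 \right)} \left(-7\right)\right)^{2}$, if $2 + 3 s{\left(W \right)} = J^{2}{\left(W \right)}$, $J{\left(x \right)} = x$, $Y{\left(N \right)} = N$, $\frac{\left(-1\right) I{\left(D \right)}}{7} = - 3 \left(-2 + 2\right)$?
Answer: $\frac{4}{9} \approx 0.44444$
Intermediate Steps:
$I{\left(D \right)} = 0$ ($I{\left(D \right)} = - 7 \left(- 3 \left(-2 + 2\right)\right) = - 7 \left(\left(-3\right) 0\right) = \left(-7\right) 0 = 0$)
$s{\left(W \right)} = - \frac{2}{3} + \frac{W^{2}}{3}$
$\left(s{\left(Y{\left(-2 \right)} \right)} - I{\left(3 \right)} \left(-7\right)\right)^{2} = \left(\left(- \frac{2}{3} + \frac{\left(-2\right)^{2}}{3}\right) - 0 \left(-7\right)\right)^{2} = \left(\left(- \frac{2}{3} + \frac{1}{3} \cdot 4\right) - 0\right)^{2} = \left(\left(- \frac{2}{3} + \frac{4}{3}\right) + 0\right)^{2} = \left(\frac{2}{3} + 0\right)^{2} = \left(\frac{2}{3}\right)^{2} = \frac{4}{9}$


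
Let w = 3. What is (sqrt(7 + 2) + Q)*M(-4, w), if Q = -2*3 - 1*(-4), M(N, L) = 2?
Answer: 2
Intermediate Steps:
Q = -2 (Q = -6 + 4 = -2)
(sqrt(7 + 2) + Q)*M(-4, w) = (sqrt(7 + 2) - 2)*2 = (sqrt(9) - 2)*2 = (3 - 2)*2 = 1*2 = 2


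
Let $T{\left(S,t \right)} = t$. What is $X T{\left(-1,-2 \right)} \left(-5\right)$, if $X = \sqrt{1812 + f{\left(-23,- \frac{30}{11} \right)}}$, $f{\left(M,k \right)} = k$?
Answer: $\frac{10 \sqrt{218922}}{11} \approx 425.36$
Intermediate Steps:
$X = \frac{\sqrt{218922}}{11}$ ($X = \sqrt{1812 - \frac{30}{11}} = \sqrt{\frac{19902}{11}} = \frac{\sqrt{218922}}{11} \approx 42.536$)
$X T{\left(-1,-2 \right)} \left(-5\right) = \frac{\sqrt{218922}}{11} \left(\left(-2\right) \left(-5\right)\right) = \frac{\sqrt{218922}}{11} \cdot 10 = \frac{10 \sqrt{218922}}{11}$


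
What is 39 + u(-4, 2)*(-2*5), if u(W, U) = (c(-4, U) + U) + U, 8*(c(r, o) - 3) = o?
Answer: -67/2 ≈ -33.500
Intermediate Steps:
c(r, o) = 3 + o/8
u(W, U) = 3 + 17*U/8 (u(W, U) = ((3 + U/8) + U) + U = (3 + 9*U/8) + U = 3 + 17*U/8)
39 + u(-4, 2)*(-2*5) = 39 + (3 + (17/8)*2)*(-2*5) = 39 + (3 + 17/4)*(-10) = 39 + (29/4)*(-10) = 39 - 145/2 = -67/2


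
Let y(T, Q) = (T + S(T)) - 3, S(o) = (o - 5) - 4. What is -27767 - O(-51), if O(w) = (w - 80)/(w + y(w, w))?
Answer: -4581686/165 ≈ -27768.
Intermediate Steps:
S(o) = -9 + o (S(o) = (-5 + o) - 4 = -9 + o)
y(T, Q) = -12 + 2*T (y(T, Q) = (T + (-9 + T)) - 3 = (-9 + 2*T) - 3 = -12 + 2*T)
O(w) = (-80 + w)/(-12 + 3*w) (O(w) = (w - 80)/(w + (-12 + 2*w)) = (-80 + w)/(-12 + 3*w))
-27767 - O(-51) = -27767 - (-80 - 51)/(3*(-4 - 51)) = -27767 - (-131)/(3*(-55)) = -27767 - (-1)*(-131)/(3*55) = -27767 - 1*131/165 = -27767 - 131/165 = -4581686/165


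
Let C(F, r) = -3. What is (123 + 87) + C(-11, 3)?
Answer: 207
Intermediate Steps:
(123 + 87) + C(-11, 3) = (123 + 87) - 3 = 210 - 3 = 207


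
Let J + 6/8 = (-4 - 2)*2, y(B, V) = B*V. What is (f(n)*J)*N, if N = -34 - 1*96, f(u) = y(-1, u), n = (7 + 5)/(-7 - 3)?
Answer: 1989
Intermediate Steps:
n = -6/5 (n = 12/(-10) = 12*(-⅒) = -6/5 ≈ -1.2000)
f(u) = -u
N = -130 (N = -34 - 96 = -130)
J = -51/4 (J = -¾ + (-4 - 2)*2 = -¾ - 6*2 = -¾ - 12 = -51/4 ≈ -12.750)
(f(n)*J)*N = (-1*(-6/5)*(-51/4))*(-130) = ((6/5)*(-51/4))*(-130) = -153/10*(-130) = 1989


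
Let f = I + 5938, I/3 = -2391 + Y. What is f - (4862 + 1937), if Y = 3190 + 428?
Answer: 2820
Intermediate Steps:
Y = 3618
I = 3681 (I = 3*(-2391 + 3618) = 3*1227 = 3681)
f = 9619 (f = 3681 + 5938 = 9619)
f - (4862 + 1937) = 9619 - (4862 + 1937) = 9619 - 1*6799 = 9619 - 6799 = 2820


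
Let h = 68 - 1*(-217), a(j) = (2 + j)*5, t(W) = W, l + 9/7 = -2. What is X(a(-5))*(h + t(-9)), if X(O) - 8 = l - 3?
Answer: 3312/7 ≈ 473.14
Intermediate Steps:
l = -23/7 (l = -9/7 - 2 = -23/7 ≈ -3.2857)
a(j) = 10 + 5*j
h = 285 (h = 68 + 217 = 285)
X(O) = 12/7 (X(O) = 8 + (-23/7 - 3) = 8 - 44/7 = 12/7)
X(a(-5))*(h + t(-9)) = 12*(285 - 9)/7 = (12/7)*276 = 3312/7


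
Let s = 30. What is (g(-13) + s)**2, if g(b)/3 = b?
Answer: 81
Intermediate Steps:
g(b) = 3*b
(g(-13) + s)**2 = (3*(-13) + 30)**2 = (-39 + 30)**2 = (-9)**2 = 81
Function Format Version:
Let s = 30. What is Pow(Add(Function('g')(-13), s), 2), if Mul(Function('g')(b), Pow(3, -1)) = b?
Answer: 81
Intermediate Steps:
Function('g')(b) = Mul(3, b)
Pow(Add(Function('g')(-13), s), 2) = Pow(Add(Mul(3, -13), 30), 2) = Pow(Add(-39, 30), 2) = Pow(-9, 2) = 81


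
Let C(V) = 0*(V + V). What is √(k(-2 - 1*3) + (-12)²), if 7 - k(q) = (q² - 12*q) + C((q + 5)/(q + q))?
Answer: √66 ≈ 8.1240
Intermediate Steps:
C(V) = 0 (C(V) = 0*(2*V) = 0)
k(q) = 7 - q² + 12*q (k(q) = 7 - ((q² - 12*q) + 0) = 7 - (q² - 12*q) = 7 + (-q² + 12*q) = 7 - q² + 12*q)
√(k(-2 - 1*3) + (-12)²) = √((7 - (-2 - 1*3)² + 12*(-2 - 1*3)) + (-12)²) = √((7 - (-2 - 3)² + 12*(-2 - 3)) + 144) = √((7 - 1*(-5)² + 12*(-5)) + 144) = √((7 - 1*25 - 60) + 144) = √((7 - 25 - 60) + 144) = √(-78 + 144) = √66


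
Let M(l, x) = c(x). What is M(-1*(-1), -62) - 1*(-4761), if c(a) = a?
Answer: 4699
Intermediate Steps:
M(l, x) = x
M(-1*(-1), -62) - 1*(-4761) = -62 - 1*(-4761) = -62 + 4761 = 4699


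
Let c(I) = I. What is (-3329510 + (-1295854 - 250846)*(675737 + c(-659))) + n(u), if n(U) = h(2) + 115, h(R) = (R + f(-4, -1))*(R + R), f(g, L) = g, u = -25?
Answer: -1044146472003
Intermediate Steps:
h(R) = 2*R*(-4 + R) (h(R) = (R - 4)*(R + R) = (-4 + R)*(2*R) = 2*R*(-4 + R))
n(U) = 107 (n(U) = 2*2*(-4 + 2) + 115 = 2*2*(-2) + 115 = -8 + 115 = 107)
(-3329510 + (-1295854 - 250846)*(675737 + c(-659))) + n(u) = (-3329510 + (-1295854 - 250846)*(675737 - 659)) + 107 = (-3329510 - 1546700*675078) + 107 = (-3329510 - 1044143142600) + 107 = -1044146472110 + 107 = -1044146472003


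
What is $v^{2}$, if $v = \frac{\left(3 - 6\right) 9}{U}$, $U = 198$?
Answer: $\frac{9}{484} \approx 0.018595$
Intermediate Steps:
$v = - \frac{3}{22}$ ($v = \frac{\left(3 - 6\right) 9}{198} = \left(-3\right) 9 \cdot \frac{1}{198} = \left(-27\right) \frac{1}{198} = - \frac{3}{22} \approx -0.13636$)
$v^{2} = \left(- \frac{3}{22}\right)^{2} = \frac{9}{484}$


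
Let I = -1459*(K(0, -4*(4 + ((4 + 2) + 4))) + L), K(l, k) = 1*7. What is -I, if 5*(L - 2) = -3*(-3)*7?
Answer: 157572/5 ≈ 31514.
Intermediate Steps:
L = 73/5 (L = 2 + (-3*(-3)*7)/5 = 2 + (9*7)/5 = 2 + (⅕)*63 = 2 + 63/5 = 73/5 ≈ 14.600)
K(l, k) = 7
I = -157572/5 (I = -1459*(7 + 73/5) = -1459*108/5 = -157572/5 ≈ -31514.)
-I = -1*(-157572/5) = 157572/5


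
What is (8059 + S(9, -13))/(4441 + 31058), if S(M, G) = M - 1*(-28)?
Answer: 8096/35499 ≈ 0.22806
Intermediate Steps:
S(M, G) = 28 + M (S(M, G) = M + 28 = 28 + M)
(8059 + S(9, -13))/(4441 + 31058) = (8059 + (28 + 9))/(4441 + 31058) = (8059 + 37)/35499 = 8096*(1/35499) = 8096/35499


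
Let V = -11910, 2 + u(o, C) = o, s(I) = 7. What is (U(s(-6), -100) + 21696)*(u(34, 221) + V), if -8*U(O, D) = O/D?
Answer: -103082076773/400 ≈ -2.5771e+8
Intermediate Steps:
u(o, C) = -2 + o
U(O, D) = -O/(8*D)
(U(s(-6), -100) + 21696)*(u(34, 221) + V) = (-⅛*7/(-100) + 21696)*((-2 + 34) - 11910) = (-⅛*7*(-1/100) + 21696)*(32 - 11910) = (7/800 + 21696)*(-11878) = (17356807/800)*(-11878) = -103082076773/400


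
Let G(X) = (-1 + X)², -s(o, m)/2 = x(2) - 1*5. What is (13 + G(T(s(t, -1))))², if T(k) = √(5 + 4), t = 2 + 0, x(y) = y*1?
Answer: 289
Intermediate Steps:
x(y) = y
t = 2
s(o, m) = 6 (s(o, m) = -2*(2 - 1*5) = -2*(2 - 5) = -2*(-3) = 6)
T(k) = 3 (T(k) = √9 = 3)
(13 + G(T(s(t, -1))))² = (13 + (-1 + 3)²)² = (13 + 2²)² = (13 + 4)² = 17² = 289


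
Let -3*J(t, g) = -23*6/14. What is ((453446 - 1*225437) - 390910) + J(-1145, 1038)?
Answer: -1140284/7 ≈ -1.6290e+5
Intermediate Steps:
J(t, g) = 23/7 (J(t, g) = -(-23*6)/(3*14) = -(-46)/14 = -⅓*(-69/7) = 23/7)
((453446 - 1*225437) - 390910) + J(-1145, 1038) = ((453446 - 1*225437) - 390910) + 23/7 = ((453446 - 225437) - 390910) + 23/7 = (228009 - 390910) + 23/7 = -162901 + 23/7 = -1140284/7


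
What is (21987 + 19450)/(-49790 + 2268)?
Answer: -41437/47522 ≈ -0.87195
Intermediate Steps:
(21987 + 19450)/(-49790 + 2268) = 41437/(-47522) = 41437*(-1/47522) = -41437/47522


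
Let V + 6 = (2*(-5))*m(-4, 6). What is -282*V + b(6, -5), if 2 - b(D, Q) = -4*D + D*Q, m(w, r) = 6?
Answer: 18668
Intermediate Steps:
b(D, Q) = 2 + 4*D - D*Q (b(D, Q) = 2 - (-4*D + D*Q) = 2 + (4*D - D*Q) = 2 + 4*D - D*Q)
V = -66 (V = -6 + (2*(-5))*6 = -6 - 10*6 = -6 - 60 = -66)
-282*V + b(6, -5) = -282*(-66) + (2 + 4*6 - 1*6*(-5)) = 18612 + (2 + 24 + 30) = 18612 + 56 = 18668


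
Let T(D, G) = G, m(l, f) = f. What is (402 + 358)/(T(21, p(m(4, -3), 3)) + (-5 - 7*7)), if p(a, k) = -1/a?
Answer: -2280/161 ≈ -14.161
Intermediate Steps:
(402 + 358)/(T(21, p(m(4, -3), 3)) + (-5 - 7*7)) = (402 + 358)/(-1/(-3) + (-5 - 7*7)) = 760/(-1*(-⅓) + (-5 - 49)) = 760/(⅓ - 54) = 760/(-161/3) = 760*(-3/161) = -2280/161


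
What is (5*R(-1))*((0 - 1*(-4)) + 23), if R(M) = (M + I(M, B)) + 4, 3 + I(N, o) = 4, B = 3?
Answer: 540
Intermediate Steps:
I(N, o) = 1 (I(N, o) = -3 + 4 = 1)
R(M) = 5 + M (R(M) = (M + 1) + 4 = (1 + M) + 4 = 5 + M)
(5*R(-1))*((0 - 1*(-4)) + 23) = (5*(5 - 1))*((0 - 1*(-4)) + 23) = (5*4)*((0 + 4) + 23) = 20*(4 + 23) = 20*27 = 540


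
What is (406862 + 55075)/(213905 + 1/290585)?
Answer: 19175994735/8879654918 ≈ 2.1595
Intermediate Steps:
(406862 + 55075)/(213905 + 1/290585) = 461937/(213905 + 1/290585) = 461937/(62157584426/290585) = 461937*(290585/62157584426) = 19175994735/8879654918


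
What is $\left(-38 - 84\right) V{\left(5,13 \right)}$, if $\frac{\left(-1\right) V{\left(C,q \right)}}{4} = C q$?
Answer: $31720$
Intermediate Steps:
$V{\left(C,q \right)} = - 4 C q$
$\left(-38 - 84\right) V{\left(5,13 \right)} = \left(-38 - 84\right) \left(\left(-4\right) 5 \cdot 13\right) = \left(-122\right) \left(-260\right) = 31720$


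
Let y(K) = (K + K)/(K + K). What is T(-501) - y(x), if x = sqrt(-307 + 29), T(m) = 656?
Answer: 655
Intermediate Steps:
x = I*sqrt(278) (x = sqrt(-278) = I*sqrt(278) ≈ 16.673*I)
y(K) = 1 (y(K) = (2*K)/((2*K)) = (2*K)*(1/(2*K)) = 1)
T(-501) - y(x) = 656 - 1*1 = 656 - 1 = 655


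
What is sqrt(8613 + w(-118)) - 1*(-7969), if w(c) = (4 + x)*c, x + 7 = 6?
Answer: 7969 + sqrt(8259) ≈ 8059.9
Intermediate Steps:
x = -1 (x = -7 + 6 = -1)
w(c) = 3*c (w(c) = (4 - 1)*c = 3*c)
sqrt(8613 + w(-118)) - 1*(-7969) = sqrt(8613 + 3*(-118)) - 1*(-7969) = sqrt(8613 - 354) + 7969 = sqrt(8259) + 7969 = 7969 + sqrt(8259)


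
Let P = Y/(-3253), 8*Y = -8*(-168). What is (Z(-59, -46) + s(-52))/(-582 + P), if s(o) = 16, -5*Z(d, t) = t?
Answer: -68313/1577845 ≈ -0.043295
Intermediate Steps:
Z(d, t) = -t/5
Y = 168 (Y = (-8*(-168))/8 = (⅛)*1344 = 168)
P = -168/3253 (P = 168/(-3253) = 168*(-1/3253) = -168/3253 ≈ -0.051645)
(Z(-59, -46) + s(-52))/(-582 + P) = (-⅕*(-46) + 16)/(-582 - 168/3253) = (46/5 + 16)/(-1893414/3253) = (126/5)*(-3253/1893414) = -68313/1577845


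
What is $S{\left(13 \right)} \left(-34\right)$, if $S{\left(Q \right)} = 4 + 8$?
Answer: $-408$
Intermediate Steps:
$S{\left(Q \right)} = 12$
$S{\left(13 \right)} \left(-34\right) = 12 \left(-34\right) = -408$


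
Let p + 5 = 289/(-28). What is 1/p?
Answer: -28/429 ≈ -0.065268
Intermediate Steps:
p = -429/28 (p = -5 + 289/(-28) = -5 + 289*(-1/28) = -5 - 289/28 = -429/28 ≈ -15.321)
1/p = 1/(-429/28) = -28/429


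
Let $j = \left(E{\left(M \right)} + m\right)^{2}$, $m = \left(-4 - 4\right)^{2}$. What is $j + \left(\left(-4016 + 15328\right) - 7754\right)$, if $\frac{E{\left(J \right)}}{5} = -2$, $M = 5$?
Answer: $6474$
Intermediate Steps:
$E{\left(J \right)} = -10$ ($E{\left(J \right)} = 5 \left(-2\right) = -10$)
$m = 64$ ($m = \left(-8\right)^{2} = 64$)
$j = 2916$ ($j = \left(-10 + 64\right)^{2} = 54^{2} = 2916$)
$j + \left(\left(-4016 + 15328\right) - 7754\right) = 2916 + \left(\left(-4016 + 15328\right) - 7754\right) = 2916 + \left(11312 - 7754\right) = 2916 + 3558 = 6474$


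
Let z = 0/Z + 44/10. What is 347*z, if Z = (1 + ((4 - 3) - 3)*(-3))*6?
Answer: 7634/5 ≈ 1526.8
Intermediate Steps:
Z = 42 (Z = (1 + (1 - 3)*(-3))*6 = (1 - 2*(-3))*6 = (1 + 6)*6 = 7*6 = 42)
z = 22/5 (z = 0/42 + 44/10 = 0*(1/42) + 44*(⅒) = 0 + 22/5 = 22/5 ≈ 4.4000)
347*z = 347*(22/5) = 7634/5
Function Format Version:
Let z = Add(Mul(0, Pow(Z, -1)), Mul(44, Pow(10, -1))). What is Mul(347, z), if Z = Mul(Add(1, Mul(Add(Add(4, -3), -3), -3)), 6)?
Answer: Rational(7634, 5) ≈ 1526.8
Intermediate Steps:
Z = 42 (Z = Mul(Add(1, Mul(Add(1, -3), -3)), 6) = Mul(Add(1, Mul(-2, -3)), 6) = Mul(Add(1, 6), 6) = Mul(7, 6) = 42)
z = Rational(22, 5) (z = Add(Mul(0, Pow(42, -1)), Mul(44, Pow(10, -1))) = Add(Mul(0, Rational(1, 42)), Mul(44, Rational(1, 10))) = Add(0, Rational(22, 5)) = Rational(22, 5) ≈ 4.4000)
Mul(347, z) = Mul(347, Rational(22, 5)) = Rational(7634, 5)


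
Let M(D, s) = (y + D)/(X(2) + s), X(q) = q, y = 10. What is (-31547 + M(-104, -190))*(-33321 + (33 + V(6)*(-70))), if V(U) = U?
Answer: 1063369422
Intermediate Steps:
M(D, s) = (10 + D)/(2 + s)
(-31547 + M(-104, -190))*(-33321 + (33 + V(6)*(-70))) = (-31547 + (10 - 104)/(2 - 190))*(-33321 + (33 + 6*(-70))) = (-31547 - 94/(-188))*(-33321 + (33 - 420)) = (-31547 - 1/188*(-94))*(-33321 - 387) = (-31547 + ½)*(-33708) = -63093/2*(-33708) = 1063369422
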